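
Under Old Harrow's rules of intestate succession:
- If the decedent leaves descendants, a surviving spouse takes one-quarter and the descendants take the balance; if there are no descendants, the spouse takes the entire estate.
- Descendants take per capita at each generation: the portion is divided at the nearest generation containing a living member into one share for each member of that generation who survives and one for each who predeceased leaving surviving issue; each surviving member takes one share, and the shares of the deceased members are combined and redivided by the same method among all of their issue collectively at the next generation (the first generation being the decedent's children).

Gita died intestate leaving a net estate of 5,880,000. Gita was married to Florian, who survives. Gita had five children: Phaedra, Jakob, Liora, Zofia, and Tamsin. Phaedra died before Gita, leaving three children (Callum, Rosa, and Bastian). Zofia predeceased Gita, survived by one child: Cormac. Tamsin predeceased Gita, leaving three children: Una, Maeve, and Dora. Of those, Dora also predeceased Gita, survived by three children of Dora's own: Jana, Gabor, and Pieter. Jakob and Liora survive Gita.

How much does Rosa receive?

Florian takes one-quarter of 5,880,000 = 1,470,000. The remaining 4,410,000 passes to the descendants.
The descendants' portion (4,410,000) is divided at the children's generation into 5 shares of 882,000. Jakob and Liora each take 882,000. The 3 shares of the deceased (Phaedra, Zofia, and Tamsin) are combined into a pool of 2,646,000.
That pool (2,646,000) is divided at the grandchildren's generation into 7 shares of 378,000. Callum, Rosa, Bastian, Cormac, Una, and Maeve each take 378,000. The remaining share for the deceased Dora (378,000) is carried to the next generation.
That pool (378,000) is divided at the great-grandchildren's generation equally among Jana, Gabor, and Pieter: 126,000 each.

Rosa receives 378,000.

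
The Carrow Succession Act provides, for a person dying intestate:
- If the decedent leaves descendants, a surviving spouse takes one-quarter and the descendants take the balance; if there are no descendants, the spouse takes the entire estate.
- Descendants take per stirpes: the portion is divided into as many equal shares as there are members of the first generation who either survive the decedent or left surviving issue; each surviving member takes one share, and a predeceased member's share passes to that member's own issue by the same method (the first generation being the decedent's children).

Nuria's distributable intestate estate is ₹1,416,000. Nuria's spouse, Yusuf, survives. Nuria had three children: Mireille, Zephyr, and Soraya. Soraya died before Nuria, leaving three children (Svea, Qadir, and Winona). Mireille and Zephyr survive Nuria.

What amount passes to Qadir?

Qadir receives ₹118,000.

Yusuf takes one-quarter of ₹1,416,000 = ₹354,000. The remaining ₹1,062,000 passes to the descendants.
The descendants' portion (₹1,062,000) is divided into 3 shares of ₹354,000: Mireille and Zephyr each take ₹354,000; Soraya's ₹354,000 share passes to Soraya's issue.
Soraya's share (₹354,000) is divided into 3 shares of ₹118,000: Svea, Qadir, and Winona each take ₹118,000.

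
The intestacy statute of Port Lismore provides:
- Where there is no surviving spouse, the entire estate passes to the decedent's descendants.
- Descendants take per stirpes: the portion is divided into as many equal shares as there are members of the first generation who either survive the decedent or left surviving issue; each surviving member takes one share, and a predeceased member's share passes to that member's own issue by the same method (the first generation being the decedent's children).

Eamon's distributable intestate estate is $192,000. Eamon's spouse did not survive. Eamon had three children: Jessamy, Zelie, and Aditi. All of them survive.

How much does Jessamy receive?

The entire $192,000 passes to the descendants.
That amount ($192,000) is divided into 3 shares of $64,000: Jessamy, Zelie, and Aditi each take $64,000.

Jessamy receives $64,000.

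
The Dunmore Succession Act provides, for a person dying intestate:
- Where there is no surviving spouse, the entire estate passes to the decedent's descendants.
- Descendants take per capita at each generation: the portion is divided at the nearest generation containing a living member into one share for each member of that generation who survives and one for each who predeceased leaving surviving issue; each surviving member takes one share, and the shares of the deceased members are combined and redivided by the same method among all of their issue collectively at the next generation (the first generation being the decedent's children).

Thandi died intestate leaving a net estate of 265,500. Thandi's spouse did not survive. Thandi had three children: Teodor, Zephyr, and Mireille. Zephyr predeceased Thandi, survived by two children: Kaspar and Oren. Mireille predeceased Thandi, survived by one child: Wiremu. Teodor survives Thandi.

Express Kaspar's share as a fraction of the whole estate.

The entire 265,500 passes to the descendants.
That amount (265,500) is divided at the children's generation into 3 shares of 88,500. Teodor takes 88,500. The 2 shares of the deceased (Zephyr and Mireille) are combined into a pool of 177,000.
That pool (177,000) is divided at the grandchildren's generation equally among Kaspar, Oren, and Wiremu: 59,000 each.

Kaspar receives 2/9 of the estate.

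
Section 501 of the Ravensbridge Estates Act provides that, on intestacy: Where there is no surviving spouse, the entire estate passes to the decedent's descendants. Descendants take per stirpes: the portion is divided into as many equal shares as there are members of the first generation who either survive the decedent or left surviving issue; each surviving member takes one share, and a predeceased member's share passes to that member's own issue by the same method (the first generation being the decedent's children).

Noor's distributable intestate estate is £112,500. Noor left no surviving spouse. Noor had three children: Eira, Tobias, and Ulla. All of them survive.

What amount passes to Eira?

The entire £112,500 passes to the descendants.
That amount (£112,500) is divided into 3 shares of £37,500: Eira, Tobias, and Ulla each take £37,500.

Eira receives £37,500.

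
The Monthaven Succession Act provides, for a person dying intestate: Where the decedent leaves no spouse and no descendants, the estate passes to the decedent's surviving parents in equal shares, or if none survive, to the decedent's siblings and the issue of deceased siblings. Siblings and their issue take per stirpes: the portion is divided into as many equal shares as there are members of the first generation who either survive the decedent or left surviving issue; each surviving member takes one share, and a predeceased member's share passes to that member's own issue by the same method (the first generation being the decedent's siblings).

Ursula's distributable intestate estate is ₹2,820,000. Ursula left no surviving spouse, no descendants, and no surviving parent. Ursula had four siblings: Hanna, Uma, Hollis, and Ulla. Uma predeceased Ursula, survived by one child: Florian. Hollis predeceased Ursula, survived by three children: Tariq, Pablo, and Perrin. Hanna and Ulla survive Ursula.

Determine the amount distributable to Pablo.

Pablo receives ₹235,000.

The entire ₹2,820,000 passes to the siblings and their issue.
That amount (₹2,820,000) is divided into 4 shares of ₹705,000: Hanna and Ulla each take ₹705,000; Uma's ₹705,000 share passes to Uma's issue; Hollis's ₹705,000 share passes to Hollis's issue.
Uma's share (₹705,000) passes entirely to Florian.
Hollis's share (₹705,000) is divided into 3 shares of ₹235,000: Tariq, Pablo, and Perrin each take ₹235,000.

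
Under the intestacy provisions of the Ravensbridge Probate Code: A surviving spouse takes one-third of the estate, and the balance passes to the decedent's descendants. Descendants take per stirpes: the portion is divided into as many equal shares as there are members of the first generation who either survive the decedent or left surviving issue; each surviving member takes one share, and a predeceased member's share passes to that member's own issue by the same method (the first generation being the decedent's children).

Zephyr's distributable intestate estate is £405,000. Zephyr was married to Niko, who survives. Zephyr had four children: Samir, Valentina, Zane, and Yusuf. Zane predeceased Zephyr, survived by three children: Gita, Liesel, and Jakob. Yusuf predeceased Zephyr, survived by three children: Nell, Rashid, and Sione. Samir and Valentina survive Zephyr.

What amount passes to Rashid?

Niko takes one-third of £405,000 = £135,000. The remaining £270,000 passes to the descendants.
The descendants' portion (£270,000) is divided into 4 shares of £67,500: Samir and Valentina each take £67,500; Zane's £67,500 share passes to Zane's issue; Yusuf's £67,500 share passes to Yusuf's issue.
Zane's share (£67,500) is divided into 3 shares of £22,500: Gita, Liesel, and Jakob each take £22,500.
Yusuf's share (£67,500) is divided into 3 shares of £22,500: Nell, Rashid, and Sione each take £22,500.

Rashid receives £22,500.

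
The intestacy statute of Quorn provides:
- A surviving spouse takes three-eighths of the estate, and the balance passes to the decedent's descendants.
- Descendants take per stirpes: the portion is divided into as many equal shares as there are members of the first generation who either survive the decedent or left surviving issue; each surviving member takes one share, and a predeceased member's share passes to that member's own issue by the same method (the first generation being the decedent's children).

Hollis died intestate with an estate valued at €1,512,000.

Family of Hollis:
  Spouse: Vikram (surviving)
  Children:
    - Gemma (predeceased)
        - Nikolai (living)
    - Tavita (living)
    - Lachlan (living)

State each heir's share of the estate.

Vikram: €567,000; Nikolai: €315,000; Tavita: €315,000; Lachlan: €315,000

Vikram takes three-eighths of €1,512,000 = €567,000. The remaining €945,000 passes to the descendants.
The descendants' portion (€945,000) is divided into 3 shares of €315,000: Tavita and Lachlan each take €315,000; Gemma's €315,000 share passes to Gemma's issue.
Gemma's share (€315,000) passes entirely to Nikolai.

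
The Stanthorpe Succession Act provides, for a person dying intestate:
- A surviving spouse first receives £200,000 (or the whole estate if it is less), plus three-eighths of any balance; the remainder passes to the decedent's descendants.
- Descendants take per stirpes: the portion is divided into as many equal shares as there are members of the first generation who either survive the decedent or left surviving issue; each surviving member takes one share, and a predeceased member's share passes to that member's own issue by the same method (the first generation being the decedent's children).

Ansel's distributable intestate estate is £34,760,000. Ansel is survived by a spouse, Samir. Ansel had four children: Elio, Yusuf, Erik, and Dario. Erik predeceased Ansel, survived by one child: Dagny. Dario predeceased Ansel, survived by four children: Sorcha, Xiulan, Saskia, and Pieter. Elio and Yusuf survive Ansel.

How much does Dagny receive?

Dagny receives £5,400,000.

Samir first takes £200,000, leaving a balance of £34,560,000. Samir then takes three-eighths of the balance (£12,960,000), for a total of £13,160,000. The remaining £21,600,000 passes to the descendants.
The descendants' portion (£21,600,000) is divided into 4 shares of £5,400,000: Elio and Yusuf each take £5,400,000; Erik's £5,400,000 share passes to Erik's issue; Dario's £5,400,000 share passes to Dario's issue.
Erik's share (£5,400,000) passes entirely to Dagny.
Dario's share (£5,400,000) is divided into 4 shares of £1,350,000: Sorcha, Xiulan, Saskia, and Pieter each take £1,350,000.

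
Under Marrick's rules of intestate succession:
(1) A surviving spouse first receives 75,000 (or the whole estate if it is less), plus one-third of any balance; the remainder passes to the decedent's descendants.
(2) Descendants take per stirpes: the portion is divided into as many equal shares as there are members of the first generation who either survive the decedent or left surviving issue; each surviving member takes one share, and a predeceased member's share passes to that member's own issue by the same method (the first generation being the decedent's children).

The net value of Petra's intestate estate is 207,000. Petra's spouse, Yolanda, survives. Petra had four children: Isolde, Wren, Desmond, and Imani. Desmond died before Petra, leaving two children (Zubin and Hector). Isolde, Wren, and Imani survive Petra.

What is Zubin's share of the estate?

Zubin receives 11,000.

Yolanda first takes 75,000, leaving a balance of 132,000. Yolanda then takes one-third of the balance (44,000), for a total of 119,000. The remaining 88,000 passes to the descendants.
The descendants' portion (88,000) is divided into 4 shares of 22,000: Isolde, Wren, and Imani each take 22,000; Desmond's 22,000 share passes to Desmond's issue.
Desmond's share (22,000) is divided into 2 shares of 11,000: Zubin and Hector each take 11,000.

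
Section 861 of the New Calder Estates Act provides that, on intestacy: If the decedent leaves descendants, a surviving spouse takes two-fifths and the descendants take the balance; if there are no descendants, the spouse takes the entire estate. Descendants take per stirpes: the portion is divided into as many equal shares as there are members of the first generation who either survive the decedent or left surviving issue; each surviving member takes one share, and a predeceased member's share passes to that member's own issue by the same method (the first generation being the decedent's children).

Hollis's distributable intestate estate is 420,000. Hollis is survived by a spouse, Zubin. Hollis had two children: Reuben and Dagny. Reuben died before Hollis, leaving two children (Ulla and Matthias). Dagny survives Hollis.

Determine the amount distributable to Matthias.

Matthias receives 63,000.

Zubin takes two-fifths of 420,000 = 168,000. The remaining 252,000 passes to the descendants.
The descendants' portion (252,000) is divided into 2 shares of 126,000: Dagny takes 126,000; Reuben's 126,000 share passes to Reuben's issue.
Reuben's share (126,000) is divided into 2 shares of 63,000: Ulla and Matthias each take 63,000.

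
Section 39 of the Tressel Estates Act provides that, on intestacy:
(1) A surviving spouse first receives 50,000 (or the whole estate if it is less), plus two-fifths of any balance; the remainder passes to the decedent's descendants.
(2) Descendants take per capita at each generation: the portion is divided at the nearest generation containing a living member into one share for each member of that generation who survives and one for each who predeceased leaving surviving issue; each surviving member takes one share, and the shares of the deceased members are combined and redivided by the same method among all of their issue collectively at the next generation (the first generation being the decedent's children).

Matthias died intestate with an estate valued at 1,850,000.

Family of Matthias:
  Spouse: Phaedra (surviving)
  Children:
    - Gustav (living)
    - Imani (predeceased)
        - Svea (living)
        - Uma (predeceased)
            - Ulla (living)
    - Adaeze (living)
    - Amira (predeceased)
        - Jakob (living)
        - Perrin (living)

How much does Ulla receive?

Phaedra first takes 50,000, leaving a balance of 1,800,000. Phaedra then takes two-fifths of the balance (720,000), for a total of 770,000. The remaining 1,080,000 passes to the descendants.
The descendants' portion (1,080,000) is divided at the children's generation into 4 shares of 270,000. Gustav and Adaeze each take 270,000. The 2 shares of the deceased (Imani and Amira) are combined into a pool of 540,000.
That pool (540,000) is divided at the grandchildren's generation into 4 shares of 135,000. Svea, Jakob, and Perrin each take 135,000. The remaining share for the deceased Uma (135,000) is carried to the next generation.
That pool (135,000) passes entirely to Ulla, the sole taker at the great-grandchildren's generation.

Ulla receives 135,000.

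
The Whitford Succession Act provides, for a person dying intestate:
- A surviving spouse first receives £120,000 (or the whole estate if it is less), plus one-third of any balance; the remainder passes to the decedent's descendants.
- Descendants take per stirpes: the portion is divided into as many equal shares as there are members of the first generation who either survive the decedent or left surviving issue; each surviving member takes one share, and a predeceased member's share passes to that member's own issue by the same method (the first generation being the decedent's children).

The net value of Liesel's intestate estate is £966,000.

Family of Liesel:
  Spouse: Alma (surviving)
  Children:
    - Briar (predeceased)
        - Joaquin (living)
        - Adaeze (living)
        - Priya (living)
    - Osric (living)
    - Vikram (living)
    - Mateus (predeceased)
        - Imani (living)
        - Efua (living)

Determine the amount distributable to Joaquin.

Alma first takes £120,000, leaving a balance of £846,000. Alma then takes one-third of the balance (£282,000), for a total of £402,000. The remaining £564,000 passes to the descendants.
The descendants' portion (£564,000) is divided into 4 shares of £141,000: Osric and Vikram each take £141,000; Briar's £141,000 share passes to Briar's issue; Mateus's £141,000 share passes to Mateus's issue.
Briar's share (£141,000) is divided into 3 shares of £47,000: Joaquin, Adaeze, and Priya each take £47,000.
Mateus's share (£141,000) is divided into 2 shares of £70,500: Imani and Efua each take £70,500.

Joaquin receives £47,000.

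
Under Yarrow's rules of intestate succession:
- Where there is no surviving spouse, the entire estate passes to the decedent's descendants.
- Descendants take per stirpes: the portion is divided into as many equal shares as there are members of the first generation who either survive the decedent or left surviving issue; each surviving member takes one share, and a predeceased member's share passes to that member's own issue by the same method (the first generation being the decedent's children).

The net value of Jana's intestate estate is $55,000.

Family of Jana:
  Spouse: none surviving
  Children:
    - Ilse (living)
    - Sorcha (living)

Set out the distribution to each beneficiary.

The entire $55,000 passes to the descendants.
That amount ($55,000) is divided into 2 shares of $27,500: Ilse and Sorcha each take $27,500.

Ilse: $27,500; Sorcha: $27,500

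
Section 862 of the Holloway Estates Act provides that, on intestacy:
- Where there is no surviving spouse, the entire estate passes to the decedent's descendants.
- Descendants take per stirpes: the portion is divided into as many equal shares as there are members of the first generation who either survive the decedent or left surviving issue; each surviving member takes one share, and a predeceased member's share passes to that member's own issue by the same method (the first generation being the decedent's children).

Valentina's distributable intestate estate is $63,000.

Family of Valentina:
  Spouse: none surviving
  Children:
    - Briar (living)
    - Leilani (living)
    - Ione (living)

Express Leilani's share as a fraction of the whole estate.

Leilani receives 1/3 of the estate.

The entire $63,000 passes to the descendants.
That amount ($63,000) is divided into 3 shares of $21,000: Briar, Leilani, and Ione each take $21,000.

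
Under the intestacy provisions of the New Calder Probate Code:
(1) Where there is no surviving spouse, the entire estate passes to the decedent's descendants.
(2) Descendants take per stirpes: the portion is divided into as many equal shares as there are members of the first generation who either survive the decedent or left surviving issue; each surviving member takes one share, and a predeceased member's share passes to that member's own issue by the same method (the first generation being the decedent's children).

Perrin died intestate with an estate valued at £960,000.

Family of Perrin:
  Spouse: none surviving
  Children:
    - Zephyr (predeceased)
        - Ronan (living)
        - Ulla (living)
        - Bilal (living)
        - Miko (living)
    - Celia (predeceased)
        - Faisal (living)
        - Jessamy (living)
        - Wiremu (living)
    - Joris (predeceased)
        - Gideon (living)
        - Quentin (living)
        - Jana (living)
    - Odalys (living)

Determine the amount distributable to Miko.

Miko receives £60,000.

The entire £960,000 passes to the descendants.
That amount (£960,000) is divided into 4 shares of £240,000: Odalys takes £240,000; Zephyr's £240,000 share passes to Zephyr's issue; Celia's £240,000 share passes to Celia's issue; Joris's £240,000 share passes to Joris's issue.
Zephyr's share (£240,000) is divided into 4 shares of £60,000: Ronan, Ulla, Bilal, and Miko each take £60,000.
Celia's share (£240,000) is divided into 3 shares of £80,000: Faisal, Jessamy, and Wiremu each take £80,000.
Joris's share (£240,000) is divided into 3 shares of £80,000: Gideon, Quentin, and Jana each take £80,000.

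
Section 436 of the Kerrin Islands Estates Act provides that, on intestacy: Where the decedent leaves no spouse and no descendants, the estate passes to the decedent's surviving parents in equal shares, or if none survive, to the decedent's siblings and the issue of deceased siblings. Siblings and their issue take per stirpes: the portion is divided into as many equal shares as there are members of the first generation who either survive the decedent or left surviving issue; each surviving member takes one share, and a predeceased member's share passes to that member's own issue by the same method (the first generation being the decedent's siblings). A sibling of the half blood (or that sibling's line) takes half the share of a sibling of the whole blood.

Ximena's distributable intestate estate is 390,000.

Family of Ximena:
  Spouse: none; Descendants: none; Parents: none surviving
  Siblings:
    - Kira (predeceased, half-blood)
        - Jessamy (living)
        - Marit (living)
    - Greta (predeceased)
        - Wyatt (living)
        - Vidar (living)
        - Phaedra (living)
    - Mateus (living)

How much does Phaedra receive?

The entire 390,000 passes to the siblings and their issue.
Counting each half-blood sibling's line as half a unit, there are 5/2 units in 390,000, so one unit is 156,000. Whole-blood lines (Greta and Mateus) take 156,000 each; half-blood lines (Kira) take 78,000 each.
Kira's share (78,000) is divided into 2 shares of 39,000: Jessamy and Marit each take 39,000.
Greta's share (156,000) is divided into 3 shares of 52,000: Wyatt, Vidar, and Phaedra each take 52,000.

Phaedra receives 52,000.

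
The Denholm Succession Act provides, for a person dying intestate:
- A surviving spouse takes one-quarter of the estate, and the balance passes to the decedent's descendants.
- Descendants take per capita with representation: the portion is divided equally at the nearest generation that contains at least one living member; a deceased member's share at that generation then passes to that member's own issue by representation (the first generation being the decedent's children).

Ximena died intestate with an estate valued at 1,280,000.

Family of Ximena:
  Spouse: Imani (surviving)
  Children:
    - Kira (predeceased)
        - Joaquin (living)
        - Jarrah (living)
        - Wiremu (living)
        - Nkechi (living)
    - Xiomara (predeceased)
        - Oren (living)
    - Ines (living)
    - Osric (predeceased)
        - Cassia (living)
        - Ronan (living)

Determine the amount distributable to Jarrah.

Imani takes one-quarter of 1,280,000 = 320,000. The remaining 960,000 passes to the descendants.
The descendants' portion (960,000) is divided into 4 shares of 240,000: Ines takes 240,000; Kira's 240,000 share passes to Kira's issue; Xiomara's 240,000 share passes to Xiomara's issue; Osric's 240,000 share passes to Osric's issue.
Kira's share (240,000) is divided into 4 shares of 60,000: Joaquin, Jarrah, Wiremu, and Nkechi each take 60,000.
Xiomara's share (240,000) passes entirely to Oren.
Osric's share (240,000) is divided into 2 shares of 120,000: Cassia and Ronan each take 120,000.

Jarrah receives 60,000.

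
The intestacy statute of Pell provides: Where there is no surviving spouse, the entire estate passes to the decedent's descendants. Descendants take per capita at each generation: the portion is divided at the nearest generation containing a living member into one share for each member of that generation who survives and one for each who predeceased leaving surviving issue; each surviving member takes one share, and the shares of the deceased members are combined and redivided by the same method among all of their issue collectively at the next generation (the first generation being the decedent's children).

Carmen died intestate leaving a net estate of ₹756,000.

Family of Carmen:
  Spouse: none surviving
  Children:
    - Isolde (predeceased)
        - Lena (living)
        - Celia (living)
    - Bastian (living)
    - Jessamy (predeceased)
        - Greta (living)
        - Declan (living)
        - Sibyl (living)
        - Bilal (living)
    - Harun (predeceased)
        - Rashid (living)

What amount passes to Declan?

The entire ₹756,000 passes to the descendants.
That amount (₹756,000) is divided at the children's generation into 4 shares of ₹189,000. Bastian takes ₹189,000. The 3 shares of the deceased (Isolde, Jessamy, and Harun) are combined into a pool of ₹567,000.
That pool (₹567,000) is divided at the grandchildren's generation equally among Lena, Celia, Greta, Declan, Sibyl, Bilal, and Rashid: ₹81,000 each.

Declan receives ₹81,000.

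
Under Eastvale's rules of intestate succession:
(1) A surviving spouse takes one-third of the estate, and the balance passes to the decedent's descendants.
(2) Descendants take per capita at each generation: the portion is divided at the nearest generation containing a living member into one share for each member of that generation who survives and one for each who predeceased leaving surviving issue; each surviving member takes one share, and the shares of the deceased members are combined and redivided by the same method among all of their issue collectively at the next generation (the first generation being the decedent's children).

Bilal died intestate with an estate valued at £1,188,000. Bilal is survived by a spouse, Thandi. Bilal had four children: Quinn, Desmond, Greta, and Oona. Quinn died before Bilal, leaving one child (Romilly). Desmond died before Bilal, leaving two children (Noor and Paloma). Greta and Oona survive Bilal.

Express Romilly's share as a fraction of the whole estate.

Romilly receives 1/9 of the estate.

Thandi takes one-third of £1,188,000 = £396,000. The remaining £792,000 passes to the descendants.
The descendants' portion (£792,000) is divided at the children's generation into 4 shares of £198,000. Greta and Oona each take £198,000. The 2 shares of the deceased (Quinn and Desmond) are combined into a pool of £396,000.
That pool (£396,000) is divided at the grandchildren's generation equally among Romilly, Noor, and Paloma: £132,000 each.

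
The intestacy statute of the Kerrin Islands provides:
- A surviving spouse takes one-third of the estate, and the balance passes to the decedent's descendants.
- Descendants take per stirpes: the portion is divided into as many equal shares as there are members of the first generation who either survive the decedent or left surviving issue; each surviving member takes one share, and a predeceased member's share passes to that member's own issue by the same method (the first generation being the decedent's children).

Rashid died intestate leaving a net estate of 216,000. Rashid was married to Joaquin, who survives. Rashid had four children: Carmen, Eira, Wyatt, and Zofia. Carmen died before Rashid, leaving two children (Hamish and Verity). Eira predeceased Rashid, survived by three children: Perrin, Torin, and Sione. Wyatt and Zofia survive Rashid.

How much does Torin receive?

Torin receives 12,000.

Joaquin takes one-third of 216,000 = 72,000. The remaining 144,000 passes to the descendants.
The descendants' portion (144,000) is divided into 4 shares of 36,000: Wyatt and Zofia each take 36,000; Carmen's 36,000 share passes to Carmen's issue; Eira's 36,000 share passes to Eira's issue.
Carmen's share (36,000) is divided into 2 shares of 18,000: Hamish and Verity each take 18,000.
Eira's share (36,000) is divided into 3 shares of 12,000: Perrin, Torin, and Sione each take 12,000.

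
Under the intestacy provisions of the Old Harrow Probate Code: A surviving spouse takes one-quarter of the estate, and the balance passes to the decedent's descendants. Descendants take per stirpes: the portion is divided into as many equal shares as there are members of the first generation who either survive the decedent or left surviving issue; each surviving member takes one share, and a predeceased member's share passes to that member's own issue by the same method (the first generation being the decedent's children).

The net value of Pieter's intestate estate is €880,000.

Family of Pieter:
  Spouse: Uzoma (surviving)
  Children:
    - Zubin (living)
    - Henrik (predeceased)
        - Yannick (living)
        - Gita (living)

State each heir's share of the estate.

Uzoma takes one-quarter of €880,000 = €220,000. The remaining €660,000 passes to the descendants.
The descendants' portion (€660,000) is divided into 2 shares of €330,000: Zubin takes €330,000; Henrik's €330,000 share passes to Henrik's issue.
Henrik's share (€330,000) is divided into 2 shares of €165,000: Yannick and Gita each take €165,000.

Uzoma: €220,000; Zubin: €330,000; Yannick: €165,000; Gita: €165,000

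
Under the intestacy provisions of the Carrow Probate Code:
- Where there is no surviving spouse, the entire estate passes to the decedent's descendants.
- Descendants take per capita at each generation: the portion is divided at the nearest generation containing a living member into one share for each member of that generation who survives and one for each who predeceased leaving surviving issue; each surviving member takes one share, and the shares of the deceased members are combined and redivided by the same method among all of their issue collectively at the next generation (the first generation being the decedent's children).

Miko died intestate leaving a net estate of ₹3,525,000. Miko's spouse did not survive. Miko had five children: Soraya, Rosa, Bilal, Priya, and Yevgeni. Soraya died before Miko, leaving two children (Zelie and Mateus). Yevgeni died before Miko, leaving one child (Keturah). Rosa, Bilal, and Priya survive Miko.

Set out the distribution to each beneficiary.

Zelie: ₹470,000; Mateus: ₹470,000; Rosa: ₹705,000; Bilal: ₹705,000; Priya: ₹705,000; Keturah: ₹470,000

The entire ₹3,525,000 passes to the descendants.
That amount (₹3,525,000) is divided at the children's generation into 5 shares of ₹705,000. Rosa, Bilal, and Priya each take ₹705,000. The 2 shares of the deceased (Soraya and Yevgeni) are combined into a pool of ₹1,410,000.
That pool (₹1,410,000) is divided at the grandchildren's generation equally among Zelie, Mateus, and Keturah: ₹470,000 each.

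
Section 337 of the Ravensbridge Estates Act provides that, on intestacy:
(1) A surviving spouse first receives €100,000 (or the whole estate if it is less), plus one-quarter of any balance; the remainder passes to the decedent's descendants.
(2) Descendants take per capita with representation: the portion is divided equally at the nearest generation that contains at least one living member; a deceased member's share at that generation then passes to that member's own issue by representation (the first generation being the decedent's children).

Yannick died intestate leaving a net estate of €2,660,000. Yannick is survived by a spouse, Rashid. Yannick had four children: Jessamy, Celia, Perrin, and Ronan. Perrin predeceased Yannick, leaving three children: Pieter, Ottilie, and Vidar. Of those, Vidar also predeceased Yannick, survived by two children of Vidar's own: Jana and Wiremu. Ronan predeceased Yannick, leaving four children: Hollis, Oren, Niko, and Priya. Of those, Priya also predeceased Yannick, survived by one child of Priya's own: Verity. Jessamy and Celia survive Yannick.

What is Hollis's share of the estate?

Rashid first takes €100,000, leaving a balance of €2,560,000. Rashid then takes one-quarter of the balance (€640,000), for a total of €740,000. The remaining €1,920,000 passes to the descendants.
The descendants' portion (€1,920,000) is divided into 4 shares of €480,000: Jessamy and Celia each take €480,000; Perrin's €480,000 share passes to Perrin's issue; Ronan's €480,000 share passes to Ronan's issue.
Perrin's share (€480,000) is divided into 3 shares of €160,000: Pieter and Ottilie each take €160,000; Vidar's €160,000 share passes to Vidar's issue.
Vidar's share (€160,000) is divided into 2 shares of €80,000: Jana and Wiremu each take €80,000.
Ronan's share (€480,000) is divided into 4 shares of €120,000: Hollis, Oren, and Niko each take €120,000; Priya's €120,000 share passes to Priya's issue.
Priya's share (€120,000) passes entirely to Verity.

Hollis receives €120,000.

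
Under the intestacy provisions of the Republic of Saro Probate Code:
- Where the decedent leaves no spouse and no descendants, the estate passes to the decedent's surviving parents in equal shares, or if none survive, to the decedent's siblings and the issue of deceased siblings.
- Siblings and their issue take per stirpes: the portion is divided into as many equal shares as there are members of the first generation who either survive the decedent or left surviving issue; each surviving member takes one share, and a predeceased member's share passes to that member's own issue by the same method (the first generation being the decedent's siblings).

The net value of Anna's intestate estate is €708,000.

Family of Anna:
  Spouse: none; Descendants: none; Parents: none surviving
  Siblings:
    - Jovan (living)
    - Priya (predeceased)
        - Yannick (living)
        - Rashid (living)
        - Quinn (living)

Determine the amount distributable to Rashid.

Rashid receives €118,000.

The entire €708,000 passes to the siblings and their issue.
That amount (€708,000) is divided into 2 shares of €354,000: Jovan takes €354,000; Priya's €354,000 share passes to Priya's issue.
Priya's share (€354,000) is divided into 3 shares of €118,000: Yannick, Rashid, and Quinn each take €118,000.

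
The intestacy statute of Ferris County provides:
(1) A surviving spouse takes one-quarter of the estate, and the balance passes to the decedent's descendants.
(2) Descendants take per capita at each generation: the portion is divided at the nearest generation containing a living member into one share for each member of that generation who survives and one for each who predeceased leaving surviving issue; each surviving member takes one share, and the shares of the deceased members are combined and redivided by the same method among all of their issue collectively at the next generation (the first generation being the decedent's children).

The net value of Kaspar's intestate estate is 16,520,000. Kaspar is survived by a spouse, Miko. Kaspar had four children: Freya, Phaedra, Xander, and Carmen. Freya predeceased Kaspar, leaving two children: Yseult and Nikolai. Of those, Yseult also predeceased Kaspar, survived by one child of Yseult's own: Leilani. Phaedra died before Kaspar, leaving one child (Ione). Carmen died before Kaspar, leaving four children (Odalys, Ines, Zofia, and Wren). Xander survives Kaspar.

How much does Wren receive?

Wren receives 1,327,500.

Miko takes one-quarter of 16,520,000 = 4,130,000. The remaining 12,390,000 passes to the descendants.
The descendants' portion (12,390,000) is divided at the children's generation into 4 shares of 3,097,500. Xander takes 3,097,500. The 3 shares of the deceased (Freya, Phaedra, and Carmen) are combined into a pool of 9,292,500.
That pool (9,292,500) is divided at the grandchildren's generation into 7 shares of 1,327,500. Nikolai, Ione, Odalys, Ines, Zofia, and Wren each take 1,327,500. The remaining share for the deceased Yseult (1,327,500) is carried to the next generation.
That pool (1,327,500) passes entirely to Leilani, the sole taker at the great-grandchildren's generation.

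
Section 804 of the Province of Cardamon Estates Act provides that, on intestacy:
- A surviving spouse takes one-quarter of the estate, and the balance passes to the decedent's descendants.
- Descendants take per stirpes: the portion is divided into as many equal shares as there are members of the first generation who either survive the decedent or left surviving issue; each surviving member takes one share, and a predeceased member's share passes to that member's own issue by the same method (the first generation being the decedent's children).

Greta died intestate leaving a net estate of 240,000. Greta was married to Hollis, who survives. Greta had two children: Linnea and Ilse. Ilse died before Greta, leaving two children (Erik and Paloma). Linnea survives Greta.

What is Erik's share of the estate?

Hollis takes one-quarter of 240,000 = 60,000. The remaining 180,000 passes to the descendants.
The descendants' portion (180,000) is divided into 2 shares of 90,000: Linnea takes 90,000; Ilse's 90,000 share passes to Ilse's issue.
Ilse's share (90,000) is divided into 2 shares of 45,000: Erik and Paloma each take 45,000.

Erik receives 45,000.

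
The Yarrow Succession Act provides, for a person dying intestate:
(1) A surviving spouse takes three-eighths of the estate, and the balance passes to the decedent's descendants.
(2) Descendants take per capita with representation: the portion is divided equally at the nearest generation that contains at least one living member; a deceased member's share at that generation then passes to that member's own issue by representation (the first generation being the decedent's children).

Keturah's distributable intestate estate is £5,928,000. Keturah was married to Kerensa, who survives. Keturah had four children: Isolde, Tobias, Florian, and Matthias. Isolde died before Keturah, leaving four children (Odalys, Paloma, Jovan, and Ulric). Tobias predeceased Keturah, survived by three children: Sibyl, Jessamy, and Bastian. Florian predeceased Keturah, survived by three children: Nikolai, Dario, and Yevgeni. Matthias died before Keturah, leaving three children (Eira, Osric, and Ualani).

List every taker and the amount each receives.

Kerensa takes three-eighths of £5,928,000 = £2,223,000. The remaining £3,705,000 passes to the descendants.
No child survives, so the initial division is made at the grandchildren's generation.
The descendants' portion (£3,705,000) is divided into 13 shares of £285,000: Odalys, Paloma, Jovan, Ulric, Sibyl, Jessamy, Bastian, Nikolai, Dario, Yevgeni, Eira, Osric, and Ualani each take £285,000.

Kerensa: £2,223,000; Odalys: £285,000; Paloma: £285,000; Jovan: £285,000; Ulric: £285,000; Sibyl: £285,000; Jessamy: £285,000; Bastian: £285,000; Nikolai: £285,000; Dario: £285,000; Yevgeni: £285,000; Eira: £285,000; Osric: £285,000; Ualani: £285,000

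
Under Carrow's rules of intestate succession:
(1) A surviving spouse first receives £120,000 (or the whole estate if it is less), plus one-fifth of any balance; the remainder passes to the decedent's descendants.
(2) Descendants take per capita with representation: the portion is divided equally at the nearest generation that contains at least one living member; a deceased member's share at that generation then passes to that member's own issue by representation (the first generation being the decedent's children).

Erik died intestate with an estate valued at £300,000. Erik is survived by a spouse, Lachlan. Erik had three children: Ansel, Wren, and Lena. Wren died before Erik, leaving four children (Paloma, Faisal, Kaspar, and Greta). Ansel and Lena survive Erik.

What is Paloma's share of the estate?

Paloma receives £12,000.

Lachlan first takes £120,000, leaving a balance of £180,000. Lachlan then takes one-fifth of the balance (£36,000), for a total of £156,000. The remaining £144,000 passes to the descendants.
The descendants' portion (£144,000) is divided into 3 shares of £48,000: Ansel and Lena each take £48,000; Wren's £48,000 share passes to Wren's issue.
Wren's share (£48,000) is divided into 4 shares of £12,000: Paloma, Faisal, Kaspar, and Greta each take £12,000.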